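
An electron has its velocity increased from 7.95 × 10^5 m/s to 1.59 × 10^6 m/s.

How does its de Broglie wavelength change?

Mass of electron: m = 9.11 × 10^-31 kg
The wavelength decreases by a factor of 2.

Using λ = h/(mv):

Initial wavelength: λ₁ = h/(mv₁) = 9.15 × 10^-10 m
Final wavelength: λ₂ = h/(mv₂) = 4.57 × 10^-10 m

Since λ ∝ 1/v, when velocity increases by a factor of 2, the wavelength decreases by a factor of 2.

λ₂/λ₁ = v₁/v₂ = 1/2

The wavelength decreases by a factor of 2.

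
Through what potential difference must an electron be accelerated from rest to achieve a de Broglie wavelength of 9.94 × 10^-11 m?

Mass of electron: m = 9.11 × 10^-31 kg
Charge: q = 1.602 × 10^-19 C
152 V

From λ = h/√(2mqV), we solve for V:

λ² = h²/(2mqV)
V = h²/(2mqλ²)
V = (6.626 × 10^-34 J·s)² / (2 × 9.11 × 10^-31 kg × 1.602 × 10^-19 C × (9.94 × 10^-11 m)²)
V = 152 V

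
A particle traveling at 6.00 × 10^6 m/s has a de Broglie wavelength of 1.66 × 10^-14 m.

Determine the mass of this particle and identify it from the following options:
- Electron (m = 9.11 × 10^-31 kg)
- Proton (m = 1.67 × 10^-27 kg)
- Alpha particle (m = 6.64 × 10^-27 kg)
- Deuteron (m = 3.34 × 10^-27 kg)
The particle is an alpha particle.

From λ = h/(mv), solve for mass:

m = h/(λv)
m = (6.626 × 10^-34 J·s) / (1.66 × 10^-14 m × 6.00 × 10^6 m/s)
m = 6.65 × 10^-27 kg

Comparing with the listed masses, this is closest to an alpha particle.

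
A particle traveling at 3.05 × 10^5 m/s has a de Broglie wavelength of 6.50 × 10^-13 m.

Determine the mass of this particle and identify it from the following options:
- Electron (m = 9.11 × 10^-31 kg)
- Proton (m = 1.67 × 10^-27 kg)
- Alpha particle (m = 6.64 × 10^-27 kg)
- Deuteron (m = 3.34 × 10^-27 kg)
The particle is a deuteron.

From λ = h/(mv), solve for mass:

m = h/(λv)
m = (6.626 × 10^-34 J·s) / (6.50 × 10^-13 m × 3.05 × 10^5 m/s)
m = 3.34 × 10^-27 kg

Comparing with the listed masses, this is closest to a deuteron.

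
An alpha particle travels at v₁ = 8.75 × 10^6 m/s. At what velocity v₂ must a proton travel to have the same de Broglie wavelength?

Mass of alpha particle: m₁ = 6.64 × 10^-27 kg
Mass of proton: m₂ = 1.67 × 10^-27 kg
v₂ = 3.48 × 10^7 m/s

For equal de Broglie wavelengths: λ₁ = λ₂

h/(m₁v₁) = h/(m₂v₂)
m₁v₁ = m₂v₂
v₂ = v₁ · (m₁/m₂)

v₂ = 8.75 × 10^6 m/s × (6.64 × 10^-27 kg / 1.67 × 10^-27 kg)
v₂ = 3.48 × 10^7 m/s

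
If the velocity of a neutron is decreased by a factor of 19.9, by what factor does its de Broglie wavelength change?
The wavelength increases by a factor of 19.9.

From λ = h/(mv), the wavelength is inversely proportional to velocity:

λ ∝ 1/v

If v → v/19.9, then λ → 19.9λ

When velocity is decreased by a factor of 19.9, the wavelength increases by a factor of 19.9.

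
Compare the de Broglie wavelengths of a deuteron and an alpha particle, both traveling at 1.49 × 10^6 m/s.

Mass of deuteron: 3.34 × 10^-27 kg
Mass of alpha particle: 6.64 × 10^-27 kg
The deuteron has the longer wavelength.

Using λ = h/(mv), since both particles have the same velocity, the wavelength depends only on mass.

For deuteron: λ₁ = h/(m₁v) = 1.33 × 10^-13 m
For alpha particle: λ₂ = h/(m₂v) = 6.70 × 10^-14 m

Since λ ∝ 1/m at constant velocity, the lighter particle has the longer wavelength.

The deuteron has the longer de Broglie wavelength.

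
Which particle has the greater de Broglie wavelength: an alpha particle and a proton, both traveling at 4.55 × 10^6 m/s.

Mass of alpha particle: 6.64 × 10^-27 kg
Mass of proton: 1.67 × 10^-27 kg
The proton has the longer wavelength.

Using λ = h/(mv), since both particles have the same velocity, the wavelength depends only on mass.

For alpha particle: λ₁ = h/(m₁v) = 2.19 × 10^-14 m
For proton: λ₂ = h/(m₂v) = 8.72 × 10^-14 m

Since λ ∝ 1/m at constant velocity, the lighter particle has the longer wavelength.

The proton has the longer de Broglie wavelength.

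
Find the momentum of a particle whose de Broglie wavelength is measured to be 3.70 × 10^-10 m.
1.79 × 10^-24 kg·m/s

From the de Broglie relation λ = h/p, we solve for p:

p = h/λ
p = (6.626 × 10^-34 J·s) / (3.70 × 10^-10 m)
p = 1.79 × 10^-24 kg·m/s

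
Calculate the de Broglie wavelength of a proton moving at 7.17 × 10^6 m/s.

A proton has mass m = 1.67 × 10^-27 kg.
5.53 × 10^-14 m

Using the de Broglie relation λ = h/(mv):

λ = h/(mv)
λ = (6.626 × 10^-34 J·s) / (1.67 × 10^-27 kg × 7.17 × 10^6 m/s)
λ = 5.53 × 10^-14 m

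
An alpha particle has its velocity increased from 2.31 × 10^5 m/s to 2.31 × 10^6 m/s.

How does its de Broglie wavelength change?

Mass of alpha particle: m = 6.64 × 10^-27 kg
The wavelength decreases by a factor of 10.

Using λ = h/(mv):

Initial wavelength: λ₁ = h/(mv₁) = 4.32 × 10^-13 m
Final wavelength: λ₂ = h/(mv₂) = 4.32 × 10^-14 m

Since λ ∝ 1/v, when velocity increases by a factor of 10, the wavelength decreases by a factor of 10.

λ₂/λ₁ = v₁/v₂ = 1/10

The wavelength decreases by a factor of 10.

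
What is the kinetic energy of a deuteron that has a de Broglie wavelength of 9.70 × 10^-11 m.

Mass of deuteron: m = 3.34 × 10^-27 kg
6.99 × 10^-21 J (or 0.0436 eV)

From λ = h/√(2mKE), we solve for KE:

λ² = h²/(2mKE)
KE = h²/(2mλ²)
KE = (6.626 × 10^-34 J·s)² / (2 × 3.34 × 10^-27 kg × (9.70 × 10^-11 m)²)
KE = 6.99 × 10^-21 J
KE = 0.0436 eV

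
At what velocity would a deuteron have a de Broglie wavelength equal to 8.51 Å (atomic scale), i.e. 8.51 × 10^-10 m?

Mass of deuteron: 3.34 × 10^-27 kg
2.33 × 10^2 m/s

From λ = h/(mv), solve for v:

v = h/(mλ)
v = (6.626 × 10^-34 J·s) / (3.34 × 10^-27 kg × 8.51 × 10^-10 m)
v = 2.33 × 10^2 m/s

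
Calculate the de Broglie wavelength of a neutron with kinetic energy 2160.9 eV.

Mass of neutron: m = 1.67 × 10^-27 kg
6.16 × 10^-13 m

Using λ = h/√(2mKE):

First convert KE to Joules: KE = 2160.9 eV = 3.462 × 10^-16 J

λ = h/√(2mKE)
λ = (6.626 × 10^-34 J·s) / √(2 × 1.67 × 10^-27 kg × 3.462 × 10^-16 J)
λ = 6.16 × 10^-13 m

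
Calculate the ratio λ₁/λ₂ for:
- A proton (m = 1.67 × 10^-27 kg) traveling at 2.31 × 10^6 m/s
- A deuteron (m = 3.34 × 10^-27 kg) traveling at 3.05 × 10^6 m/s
λ₁/λ₂ = 2.64

Using λ = h/(mv):

λ₁ = h/(m₁v₁) = 1.72 × 10^-13 m
λ₂ = h/(m₂v₂) = 6.50 × 10^-14 m

Ratio λ₁/λ₂ = (m₂v₂)/(m₁v₁)
         = (3.34 × 10^-27 kg × 3.05 × 10^6 m/s) / (1.67 × 10^-27 kg × 2.31 × 10^6 m/s)
         = 2.64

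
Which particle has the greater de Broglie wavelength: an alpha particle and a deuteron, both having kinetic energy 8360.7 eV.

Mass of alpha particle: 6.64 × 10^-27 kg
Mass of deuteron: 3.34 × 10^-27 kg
The deuteron has the longer wavelength.

Using λ = h/√(2mKE):

For alpha particle: λ₁ = h/√(2m₁KE) = 1.57 × 10^-13 m
For deuteron: λ₂ = h/√(2m₂KE) = 2.22 × 10^-13 m

Since λ ∝ 1/√m at constant kinetic energy, the lighter particle has the longer wavelength.

The deuteron has the longer de Broglie wavelength.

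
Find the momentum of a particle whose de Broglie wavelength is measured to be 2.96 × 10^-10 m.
2.24 × 10^-24 kg·m/s

From the de Broglie relation λ = h/p, we solve for p:

p = h/λ
p = (6.626 × 10^-34 J·s) / (2.96 × 10^-10 m)
p = 2.24 × 10^-24 kg·m/s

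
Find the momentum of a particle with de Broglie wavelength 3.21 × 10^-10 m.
2.06 × 10^-24 kg·m/s

From the de Broglie relation λ = h/p, we solve for p:

p = h/λ
p = (6.626 × 10^-34 J·s) / (3.21 × 10^-10 m)
p = 2.06 × 10^-24 kg·m/s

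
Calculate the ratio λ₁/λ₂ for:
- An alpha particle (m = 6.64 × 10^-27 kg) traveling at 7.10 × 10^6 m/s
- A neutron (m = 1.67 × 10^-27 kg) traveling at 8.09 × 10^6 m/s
λ₁/λ₂ = 0.287

Using λ = h/(mv):

λ₁ = h/(m₁v₁) = 1.41 × 10^-14 m
λ₂ = h/(m₂v₂) = 4.90 × 10^-14 m

Ratio λ₁/λ₂ = (m₂v₂)/(m₁v₁)
         = (1.67 × 10^-27 kg × 8.09 × 10^6 m/s) / (6.64 × 10^-27 kg × 7.10 × 10^6 m/s)
         = 0.287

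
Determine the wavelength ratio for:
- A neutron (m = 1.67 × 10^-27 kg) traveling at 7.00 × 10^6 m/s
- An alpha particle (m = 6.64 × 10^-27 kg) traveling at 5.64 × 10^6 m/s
λ₁/λ₂ = 3.20

Using λ = h/(mv):

λ₁ = h/(m₁v₁) = 5.67 × 10^-14 m
λ₂ = h/(m₂v₂) = 1.77 × 10^-14 m

Ratio λ₁/λ₂ = (m₂v₂)/(m₁v₁)
         = (6.64 × 10^-27 kg × 5.64 × 10^6 m/s) / (1.67 × 10^-27 kg × 7.00 × 10^6 m/s)
         = 3.20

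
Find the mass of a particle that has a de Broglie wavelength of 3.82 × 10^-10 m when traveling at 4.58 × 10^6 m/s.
3.79 × 10^-31 kg

From the de Broglie relation λ = h/(mv), we solve for m:

m = h/(λv)
m = (6.626 × 10^-34 J·s) / (3.82 × 10^-10 m × 4.58 × 10^6 m/s)
m = 3.79 × 10^-31 kg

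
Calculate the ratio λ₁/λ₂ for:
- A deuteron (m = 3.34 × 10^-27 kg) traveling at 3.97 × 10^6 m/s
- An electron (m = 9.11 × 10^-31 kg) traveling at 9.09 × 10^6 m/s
λ₁/λ₂ = 6.25 × 10^-4

Using λ = h/(mv):

λ₁ = h/(m₁v₁) = 5.00 × 10^-14 m
λ₂ = h/(m₂v₂) = 8.00 × 10^-11 m

Ratio λ₁/λ₂ = (m₂v₂)/(m₁v₁)
         = (9.11 × 10^-31 kg × 9.09 × 10^6 m/s) / (3.34 × 10^-27 kg × 3.97 × 10^6 m/s)
         = 6.25 × 10^-4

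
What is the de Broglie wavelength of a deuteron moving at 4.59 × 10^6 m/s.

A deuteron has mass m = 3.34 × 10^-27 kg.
4.32 × 10^-14 m

Using the de Broglie relation λ = h/(mv):

λ = h/(mv)
λ = (6.626 × 10^-34 J·s) / (3.34 × 10^-27 kg × 4.59 × 10^6 m/s)
λ = 4.32 × 10^-14 m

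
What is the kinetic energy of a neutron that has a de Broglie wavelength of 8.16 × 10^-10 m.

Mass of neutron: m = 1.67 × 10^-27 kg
1.97 × 10^-22 J (or 1.23 × 10^-3 eV)

From λ = h/√(2mKE), we solve for KE:

λ² = h²/(2mKE)
KE = h²/(2mλ²)
KE = (6.626 × 10^-34 J·s)² / (2 × 1.67 × 10^-27 kg × (8.16 × 10^-10 m)²)
KE = 1.97 × 10^-22 J
KE = 1.23 × 10^-3 eV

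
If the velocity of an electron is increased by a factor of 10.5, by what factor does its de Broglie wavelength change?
The wavelength decreases by a factor of 10.5.

From λ = h/(mv), the wavelength is inversely proportional to velocity:

λ ∝ 1/v

If v → 10.5v, then λ → λ/10.5

When velocity is increased by a factor of 10.5, the wavelength decreases by a factor of 10.5.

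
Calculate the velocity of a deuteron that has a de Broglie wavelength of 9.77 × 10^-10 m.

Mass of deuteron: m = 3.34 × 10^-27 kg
2.03 × 10^2 m/s

From the de Broglie relation λ = h/(mv), we solve for v:

v = h/(mλ)
v = (6.626 × 10^-34 J·s) / (3.34 × 10^-27 kg × 9.77 × 10^-10 m)
v = 2.03 × 10^2 m/s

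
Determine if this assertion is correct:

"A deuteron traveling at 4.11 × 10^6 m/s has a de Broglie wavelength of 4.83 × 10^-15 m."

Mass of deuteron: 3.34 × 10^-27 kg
False

The claim is incorrect.

Using λ = h/(mv):
λ = (6.626 × 10^-34 J·s) / (3.34 × 10^-27 kg × 4.11 × 10^6 m/s)
λ = 4.83 × 10^-14 m

The actual wavelength differs from the claimed 4.83 × 10^-15 m.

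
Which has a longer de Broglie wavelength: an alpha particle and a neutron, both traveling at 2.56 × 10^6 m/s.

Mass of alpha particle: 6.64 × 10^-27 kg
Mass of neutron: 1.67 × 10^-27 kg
The neutron has the longer wavelength.

Using λ = h/(mv), since both particles have the same velocity, the wavelength depends only on mass.

For alpha particle: λ₁ = h/(m₁v) = 3.90 × 10^-14 m
For neutron: λ₂ = h/(m₂v) = 1.55 × 10^-13 m

Since λ ∝ 1/m at constant velocity, the lighter particle has the longer wavelength.

The neutron has the longer de Broglie wavelength.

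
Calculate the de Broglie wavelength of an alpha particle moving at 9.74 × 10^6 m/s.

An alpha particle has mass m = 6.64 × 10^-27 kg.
1.02 × 10^-14 m

Using the de Broglie relation λ = h/(mv):

λ = h/(mv)
λ = (6.626 × 10^-34 J·s) / (6.64 × 10^-27 kg × 9.74 × 10^6 m/s)
λ = 1.02 × 10^-14 m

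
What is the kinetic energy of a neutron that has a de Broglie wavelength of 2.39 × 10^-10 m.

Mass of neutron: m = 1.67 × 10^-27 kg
2.30 × 10^-21 J (or 0.0144 eV)

From λ = h/√(2mKE), we solve for KE:

λ² = h²/(2mKE)
KE = h²/(2mλ²)
KE = (6.626 × 10^-34 J·s)² / (2 × 1.67 × 10^-27 kg × (2.39 × 10^-10 m)²)
KE = 2.30 × 10^-21 J
KE = 0.0144 eV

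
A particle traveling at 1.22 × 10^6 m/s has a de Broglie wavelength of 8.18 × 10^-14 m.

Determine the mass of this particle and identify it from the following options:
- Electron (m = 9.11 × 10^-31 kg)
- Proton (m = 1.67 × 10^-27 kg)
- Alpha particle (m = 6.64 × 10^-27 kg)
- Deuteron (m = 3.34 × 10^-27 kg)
The particle is an alpha particle.

From λ = h/(mv), solve for mass:

m = h/(λv)
m = (6.626 × 10^-34 J·s) / (8.18 × 10^-14 m × 1.22 × 10^6 m/s)
m = 6.64 × 10^-27 kg

Comparing with the listed masses, this is closest to an alpha particle.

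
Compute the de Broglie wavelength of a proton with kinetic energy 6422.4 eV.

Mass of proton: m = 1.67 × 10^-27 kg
3.57 × 10^-13 m

Using λ = h/√(2mKE):

First convert KE to Joules: KE = 6422.4 eV = 1.029 × 10^-15 J

λ = h/√(2mKE)
λ = (6.626 × 10^-34 J·s) / √(2 × 1.67 × 10^-27 kg × 1.029 × 10^-15 J)
λ = 3.57 × 10^-13 m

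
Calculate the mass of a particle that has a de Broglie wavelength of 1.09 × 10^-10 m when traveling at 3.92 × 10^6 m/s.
1.55 × 10^-30 kg

From the de Broglie relation λ = h/(mv), we solve for m:

m = h/(λv)
m = (6.626 × 10^-34 J·s) / (1.09 × 10^-10 m × 3.92 × 10^6 m/s)
m = 1.55 × 10^-30 kg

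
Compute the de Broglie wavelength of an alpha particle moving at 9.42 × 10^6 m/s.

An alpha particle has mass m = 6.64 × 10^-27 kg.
1.06 × 10^-14 m

Using the de Broglie relation λ = h/(mv):

λ = h/(mv)
λ = (6.626 × 10^-34 J·s) / (6.64 × 10^-27 kg × 9.42 × 10^6 m/s)
λ = 1.06 × 10^-14 m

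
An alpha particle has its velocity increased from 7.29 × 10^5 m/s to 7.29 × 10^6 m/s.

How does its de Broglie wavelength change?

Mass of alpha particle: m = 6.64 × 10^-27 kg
The wavelength decreases by a factor of 10.

Using λ = h/(mv):

Initial wavelength: λ₁ = h/(mv₁) = 1.37 × 10^-13 m
Final wavelength: λ₂ = h/(mv₂) = 1.37 × 10^-14 m

Since λ ∝ 1/v, when velocity increases by a factor of 10, the wavelength decreases by a factor of 10.

λ₂/λ₁ = v₁/v₂ = 1/10

The wavelength decreases by a factor of 10.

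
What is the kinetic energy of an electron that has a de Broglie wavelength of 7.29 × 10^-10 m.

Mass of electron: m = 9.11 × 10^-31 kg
4.53 × 10^-19 J (or 2.83 eV)

From λ = h/√(2mKE), we solve for KE:

λ² = h²/(2mKE)
KE = h²/(2mλ²)
KE = (6.626 × 10^-34 J·s)² / (2 × 9.11 × 10^-31 kg × (7.29 × 10^-10 m)²)
KE = 4.53 × 10^-19 J
KE = 2.83 eV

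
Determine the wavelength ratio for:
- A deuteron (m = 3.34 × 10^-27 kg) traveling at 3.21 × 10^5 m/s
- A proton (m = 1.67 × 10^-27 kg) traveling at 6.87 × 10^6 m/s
λ₁/λ₂ = 10.7

Using λ = h/(mv):

λ₁ = h/(m₁v₁) = 6.18 × 10^-13 m
λ₂ = h/(m₂v₂) = 5.78 × 10^-14 m

Ratio λ₁/λ₂ = (m₂v₂)/(m₁v₁)
         = (1.67 × 10^-27 kg × 6.87 × 10^6 m/s) / (3.34 × 10^-27 kg × 3.21 × 10^5 m/s)
         = 10.7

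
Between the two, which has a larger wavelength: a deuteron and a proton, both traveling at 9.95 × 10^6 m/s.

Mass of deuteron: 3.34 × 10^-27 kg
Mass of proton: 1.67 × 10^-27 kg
The proton has the longer wavelength.

Using λ = h/(mv), since both particles have the same velocity, the wavelength depends only on mass.

For deuteron: λ₁ = h/(m₁v) = 1.99 × 10^-14 m
For proton: λ₂ = h/(m₂v) = 3.99 × 10^-14 m

Since λ ∝ 1/m at constant velocity, the lighter particle has the longer wavelength.

The proton has the longer de Broglie wavelength.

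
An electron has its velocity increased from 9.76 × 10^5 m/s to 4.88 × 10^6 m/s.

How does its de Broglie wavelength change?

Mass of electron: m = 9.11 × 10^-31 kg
The wavelength decreases by a factor of 5.

Using λ = h/(mv):

Initial wavelength: λ₁ = h/(mv₁) = 7.45 × 10^-10 m
Final wavelength: λ₂ = h/(mv₂) = 1.49 × 10^-10 m

Since λ ∝ 1/v, when velocity increases by a factor of 5, the wavelength decreases by a factor of 5.

λ₂/λ₁ = v₁/v₂ = 1/5

The wavelength decreases by a factor of 5.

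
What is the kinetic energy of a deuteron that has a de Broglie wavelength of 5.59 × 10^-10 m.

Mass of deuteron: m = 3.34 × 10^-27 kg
2.10 × 10^-22 J (or 1.31 × 10^-3 eV)

From λ = h/√(2mKE), we solve for KE:

λ² = h²/(2mKE)
KE = h²/(2mλ²)
KE = (6.626 × 10^-34 J·s)² / (2 × 3.34 × 10^-27 kg × (5.59 × 10^-10 m)²)
KE = 2.10 × 10^-22 J
KE = 1.31 × 10^-3 eV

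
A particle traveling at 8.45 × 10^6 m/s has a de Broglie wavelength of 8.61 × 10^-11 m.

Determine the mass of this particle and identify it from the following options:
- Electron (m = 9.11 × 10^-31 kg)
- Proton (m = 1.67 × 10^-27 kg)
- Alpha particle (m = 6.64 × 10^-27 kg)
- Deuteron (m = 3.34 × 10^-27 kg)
The particle is an electron.

From λ = h/(mv), solve for mass:

m = h/(λv)
m = (6.626 × 10^-34 J·s) / (8.61 × 10^-11 m × 8.45 × 10^6 m/s)
m = 9.11 × 10^-31 kg

Comparing with the listed masses, this is closest to an electron.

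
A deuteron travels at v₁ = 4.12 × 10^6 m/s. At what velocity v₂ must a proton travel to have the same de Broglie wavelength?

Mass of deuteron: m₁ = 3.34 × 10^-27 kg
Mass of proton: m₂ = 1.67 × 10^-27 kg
v₂ = 8.24 × 10^6 m/s

For equal de Broglie wavelengths: λ₁ = λ₂

h/(m₁v₁) = h/(m₂v₂)
m₁v₁ = m₂v₂
v₂ = v₁ · (m₁/m₂)

v₂ = 4.12 × 10^6 m/s × (3.34 × 10^-27 kg / 1.67 × 10^-27 kg)
v₂ = 8.24 × 10^6 m/s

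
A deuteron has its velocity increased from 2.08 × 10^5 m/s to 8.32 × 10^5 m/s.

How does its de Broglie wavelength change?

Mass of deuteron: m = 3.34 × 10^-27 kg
The wavelength decreases by a factor of 4.

Using λ = h/(mv):

Initial wavelength: λ₁ = h/(mv₁) = 9.54 × 10^-13 m
Final wavelength: λ₂ = h/(mv₂) = 2.38 × 10^-13 m

Since λ ∝ 1/v, when velocity increases by a factor of 4, the wavelength decreases by a factor of 4.

λ₂/λ₁ = v₁/v₂ = 1/4

The wavelength decreases by a factor of 4.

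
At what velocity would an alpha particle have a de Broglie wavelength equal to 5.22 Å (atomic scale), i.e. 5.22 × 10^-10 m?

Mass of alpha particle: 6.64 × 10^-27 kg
1.91 × 10^2 m/s

From λ = h/(mv), solve for v:

v = h/(mλ)
v = (6.626 × 10^-34 J·s) / (6.64 × 10^-27 kg × 5.22 × 10^-10 m)
v = 1.91 × 10^2 m/s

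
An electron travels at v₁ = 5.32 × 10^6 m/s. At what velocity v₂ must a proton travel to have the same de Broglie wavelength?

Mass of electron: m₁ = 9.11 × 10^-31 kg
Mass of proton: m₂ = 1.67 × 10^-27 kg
v₂ = 2.90 × 10^3 m/s

For equal de Broglie wavelengths: λ₁ = λ₂

h/(m₁v₁) = h/(m₂v₂)
m₁v₁ = m₂v₂
v₂ = v₁ · (m₁/m₂)

v₂ = 5.32 × 10^6 m/s × (9.11 × 10^-31 kg / 1.67 × 10^-27 kg)
v₂ = 2.90 × 10^3 m/s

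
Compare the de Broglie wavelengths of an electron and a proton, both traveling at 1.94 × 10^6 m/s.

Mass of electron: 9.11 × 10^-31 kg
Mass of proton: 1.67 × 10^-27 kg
The electron has the longer wavelength.

Using λ = h/(mv), since both particles have the same velocity, the wavelength depends only on mass.

For electron: λ₁ = h/(m₁v) = 3.75 × 10^-10 m
For proton: λ₂ = h/(m₂v) = 2.05 × 10^-13 m

Since λ ∝ 1/m at constant velocity, the lighter particle has the longer wavelength.

The electron has the longer de Broglie wavelength.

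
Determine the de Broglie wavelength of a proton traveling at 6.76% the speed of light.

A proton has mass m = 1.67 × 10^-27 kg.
1.96 × 10^-14 m

Using the de Broglie relation λ = h/(mv):

v = 6.76% × c = 2.027 × 10^7 m/s

λ = h/(mv)
λ = (6.626 × 10^-34 J·s) / (1.67 × 10^-27 kg × 2.027 × 10^7 m/s)
λ = 1.96 × 10^-14 m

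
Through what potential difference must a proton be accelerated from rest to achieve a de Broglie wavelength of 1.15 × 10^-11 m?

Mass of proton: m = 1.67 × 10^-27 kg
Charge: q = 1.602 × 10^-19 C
6.20 V

From λ = h/√(2mqV), we solve for V:

λ² = h²/(2mqV)
V = h²/(2mqλ²)
V = (6.626 × 10^-34 J·s)² / (2 × 1.67 × 10^-27 kg × 1.602 × 10^-19 C × (1.15 × 10^-11 m)²)
V = 6.20 V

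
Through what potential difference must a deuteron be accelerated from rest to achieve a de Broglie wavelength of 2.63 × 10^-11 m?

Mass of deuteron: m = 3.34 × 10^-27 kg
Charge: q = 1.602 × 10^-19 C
5.93 × 10^-1 V

From λ = h/√(2mqV), we solve for V:

λ² = h²/(2mqV)
V = h²/(2mqλ²)
V = (6.626 × 10^-34 J·s)² / (2 × 3.34 × 10^-27 kg × 1.602 × 10^-19 C × (2.63 × 10^-11 m)²)
V = 5.93 × 10^-1 V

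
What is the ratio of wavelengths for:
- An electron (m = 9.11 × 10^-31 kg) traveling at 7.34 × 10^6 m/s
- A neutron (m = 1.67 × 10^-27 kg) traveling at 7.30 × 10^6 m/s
λ₁/λ₂ = 1.82 × 10^3

Using λ = h/(mv):

λ₁ = h/(m₁v₁) = 9.91 × 10^-11 m
λ₂ = h/(m₂v₂) = 5.44 × 10^-14 m

Ratio λ₁/λ₂ = (m₂v₂)/(m₁v₁)
         = (1.67 × 10^-27 kg × 7.30 × 10^6 m/s) / (9.11 × 10^-31 kg × 7.34 × 10^6 m/s)
         = 1.82 × 10^3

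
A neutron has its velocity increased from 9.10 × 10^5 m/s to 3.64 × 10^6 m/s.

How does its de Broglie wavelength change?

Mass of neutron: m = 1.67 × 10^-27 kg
The wavelength decreases by a factor of 4.

Using λ = h/(mv):

Initial wavelength: λ₁ = h/(mv₁) = 4.36 × 10^-13 m
Final wavelength: λ₂ = h/(mv₂) = 1.09 × 10^-13 m

Since λ ∝ 1/v, when velocity increases by a factor of 4, the wavelength decreases by a factor of 4.

λ₂/λ₁ = v₁/v₂ = 1/4

The wavelength decreases by a factor of 4.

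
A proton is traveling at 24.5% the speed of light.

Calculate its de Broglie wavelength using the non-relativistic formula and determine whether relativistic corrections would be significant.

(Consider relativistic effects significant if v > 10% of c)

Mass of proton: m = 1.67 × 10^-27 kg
Yes, relativistic corrections are needed.

Using the non-relativistic de Broglie formula λ = h/(mv):

v = 24.5% × c = 7.345 × 10^7 m/s

λ = h/(mv)
λ = (6.626 × 10^-34 J·s) / (1.67 × 10^-27 kg × 7.345 × 10^7 m/s)
λ = 5.40 × 10^-15 m

Since v = 24.5% of c > 10% of c, relativistic corrections ARE significant and the actual wavelength would differ from this non-relativistic estimate.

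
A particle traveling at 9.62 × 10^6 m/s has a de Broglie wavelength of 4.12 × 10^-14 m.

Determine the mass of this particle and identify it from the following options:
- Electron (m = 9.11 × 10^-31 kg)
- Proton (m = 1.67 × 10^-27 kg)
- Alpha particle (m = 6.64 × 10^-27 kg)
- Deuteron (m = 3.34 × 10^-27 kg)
The particle is a proton.

From λ = h/(mv), solve for mass:

m = h/(λv)
m = (6.626 × 10^-34 J·s) / (4.12 × 10^-14 m × 9.62 × 10^6 m/s)
m = 1.67 × 10^-27 kg

Comparing with the listed masses, this is closest to a proton.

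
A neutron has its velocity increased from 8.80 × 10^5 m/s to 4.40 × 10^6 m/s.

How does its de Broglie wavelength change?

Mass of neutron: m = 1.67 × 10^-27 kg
The wavelength decreases by a factor of 5.

Using λ = h/(mv):

Initial wavelength: λ₁ = h/(mv₁) = 4.51 × 10^-13 m
Final wavelength: λ₂ = h/(mv₂) = 9.02 × 10^-14 m

Since λ ∝ 1/v, when velocity increases by a factor of 5, the wavelength decreases by a factor of 5.

λ₂/λ₁ = v₁/v₂ = 1/5

The wavelength decreases by a factor of 5.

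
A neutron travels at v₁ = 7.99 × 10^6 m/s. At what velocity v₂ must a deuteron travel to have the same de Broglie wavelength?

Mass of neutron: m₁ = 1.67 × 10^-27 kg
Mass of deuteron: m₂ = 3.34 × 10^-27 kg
v₂ = 4.00 × 10^6 m/s

For equal de Broglie wavelengths: λ₁ = λ₂

h/(m₁v₁) = h/(m₂v₂)
m₁v₁ = m₂v₂
v₂ = v₁ · (m₁/m₂)

v₂ = 7.99 × 10^6 m/s × (1.67 × 10^-27 kg / 3.34 × 10^-27 kg)
v₂ = 4.00 × 10^6 m/s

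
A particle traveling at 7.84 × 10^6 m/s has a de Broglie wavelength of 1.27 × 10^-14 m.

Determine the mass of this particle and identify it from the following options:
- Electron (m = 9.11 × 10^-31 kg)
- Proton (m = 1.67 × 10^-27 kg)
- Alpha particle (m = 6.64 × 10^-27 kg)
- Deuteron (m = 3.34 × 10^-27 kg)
The particle is an alpha particle.

From λ = h/(mv), solve for mass:

m = h/(λv)
m = (6.626 × 10^-34 J·s) / (1.27 × 10^-14 m × 7.84 × 10^6 m/s)
m = 6.65 × 10^-27 kg

Comparing with the listed masses, this is closest to an alpha particle.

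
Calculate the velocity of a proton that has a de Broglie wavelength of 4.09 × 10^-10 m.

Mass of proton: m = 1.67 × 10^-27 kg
9.70 × 10^2 m/s

From the de Broglie relation λ = h/(mv), we solve for v:

v = h/(mλ)
v = (6.626 × 10^-34 J·s) / (1.67 × 10^-27 kg × 4.09 × 10^-10 m)
v = 9.70 × 10^2 m/s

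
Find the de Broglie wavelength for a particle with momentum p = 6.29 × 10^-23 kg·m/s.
1.05 × 10^-11 m

Using the de Broglie relation λ = h/p:

λ = h/p
λ = (6.626 × 10^-34 J·s) / (6.29 × 10^-23 kg·m/s)
λ = 1.05 × 10^-11 m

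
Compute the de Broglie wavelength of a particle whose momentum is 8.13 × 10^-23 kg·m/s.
8.15 × 10^-12 m

Using the de Broglie relation λ = h/p:

λ = h/p
λ = (6.626 × 10^-34 J·s) / (8.13 × 10^-23 kg·m/s)
λ = 8.15 × 10^-12 m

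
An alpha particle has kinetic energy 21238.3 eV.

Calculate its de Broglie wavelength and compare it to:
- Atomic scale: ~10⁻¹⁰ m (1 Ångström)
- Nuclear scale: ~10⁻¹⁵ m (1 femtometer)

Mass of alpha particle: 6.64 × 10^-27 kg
λ = 9.86 × 10^-14 m, which is between nuclear and atomic scales.

Using λ = h/√(2mKE):

KE = 21238.3 eV = 3.403 × 10^-15 J

λ = h/√(2mKE)
λ = (6.626 × 10^-34 J·s) / √(2 × 6.64 × 10^-27 kg × 3.403 × 10^-15 J)
λ = 9.86 × 10^-14 m

Comparison:
- Atomic scale (10⁻¹⁰ m): λ is 0.00099× this size
- Nuclear scale (10⁻¹⁵ m): λ is 99× this size

The wavelength is between nuclear and atomic scales.

This wavelength is appropriate for probing atomic structure but too large for nuclear physics experiments.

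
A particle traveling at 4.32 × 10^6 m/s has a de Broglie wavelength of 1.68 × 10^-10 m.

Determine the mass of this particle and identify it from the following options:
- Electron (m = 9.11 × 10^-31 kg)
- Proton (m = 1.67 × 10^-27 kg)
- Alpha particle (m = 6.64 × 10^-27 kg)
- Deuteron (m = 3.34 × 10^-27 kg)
The particle is an electron.

From λ = h/(mv), solve for mass:

m = h/(λv)
m = (6.626 × 10^-34 J·s) / (1.68 × 10^-10 m × 4.32 × 10^6 m/s)
m = 9.13 × 10^-31 kg

Comparing with the listed masses, this is closest to an electron.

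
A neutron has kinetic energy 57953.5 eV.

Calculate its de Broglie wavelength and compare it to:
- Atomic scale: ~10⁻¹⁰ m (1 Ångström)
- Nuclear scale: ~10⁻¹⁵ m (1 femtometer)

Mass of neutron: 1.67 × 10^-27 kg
λ = 1.19 × 10^-13 m, which is between nuclear and atomic scales.

Using λ = h/√(2mKE):

KE = 57953.5 eV = 9.285 × 10^-15 J

λ = h/√(2mKE)
λ = (6.626 × 10^-34 J·s) / √(2 × 1.67 × 10^-27 kg × 9.285 × 10^-15 J)
λ = 1.19 × 10^-13 m

Comparison:
- Atomic scale (10⁻¹⁰ m): λ is 0.0012× this size
- Nuclear scale (10⁻¹⁵ m): λ is 1.2e+02× this size

The wavelength is between nuclear and atomic scales.

This wavelength is appropriate for probing atomic structure but too large for nuclear physics experiments.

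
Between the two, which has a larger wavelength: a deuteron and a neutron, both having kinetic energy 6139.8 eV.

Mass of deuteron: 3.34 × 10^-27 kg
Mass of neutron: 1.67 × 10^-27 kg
The neutron has the longer wavelength.

Using λ = h/√(2mKE):

For deuteron: λ₁ = h/√(2m₁KE) = 2.58 × 10^-13 m
For neutron: λ₂ = h/√(2m₂KE) = 3.66 × 10^-13 m

Since λ ∝ 1/√m at constant kinetic energy, the lighter particle has the longer wavelength.

The neutron has the longer de Broglie wavelength.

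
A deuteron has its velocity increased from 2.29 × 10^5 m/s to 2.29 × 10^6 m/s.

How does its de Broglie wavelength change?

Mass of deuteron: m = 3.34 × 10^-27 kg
The wavelength decreases by a factor of 10.

Using λ = h/(mv):

Initial wavelength: λ₁ = h/(mv₁) = 8.66 × 10^-13 m
Final wavelength: λ₂ = h/(mv₂) = 8.66 × 10^-14 m

Since λ ∝ 1/v, when velocity increases by a factor of 10, the wavelength decreases by a factor of 10.

λ₂/λ₁ = v₁/v₂ = 1/10

The wavelength decreases by a factor of 10.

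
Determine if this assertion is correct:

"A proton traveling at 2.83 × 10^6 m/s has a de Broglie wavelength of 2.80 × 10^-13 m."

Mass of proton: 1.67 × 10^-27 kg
False

The claim is incorrect.

Using λ = h/(mv):
λ = (6.626 × 10^-34 J·s) / (1.67 × 10^-27 kg × 2.83 × 10^6 m/s)
λ = 1.40 × 10^-13 m

The actual wavelength differs from the claimed 2.80 × 10^-13 m.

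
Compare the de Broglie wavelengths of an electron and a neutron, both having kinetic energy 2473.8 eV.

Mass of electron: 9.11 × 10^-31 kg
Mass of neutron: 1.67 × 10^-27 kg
The electron has the longer wavelength.

Using λ = h/√(2mKE):

For electron: λ₁ = h/√(2m₁KE) = 2.47 × 10^-11 m
For neutron: λ₂ = h/√(2m₂KE) = 5.76 × 10^-13 m

Since λ ∝ 1/√m at constant kinetic energy, the lighter particle has the longer wavelength.

The electron has the longer de Broglie wavelength.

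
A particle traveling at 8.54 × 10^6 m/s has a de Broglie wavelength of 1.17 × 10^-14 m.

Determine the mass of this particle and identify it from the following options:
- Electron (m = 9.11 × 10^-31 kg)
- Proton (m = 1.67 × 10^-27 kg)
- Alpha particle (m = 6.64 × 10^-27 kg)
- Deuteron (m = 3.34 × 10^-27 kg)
The particle is an alpha particle.

From λ = h/(mv), solve for mass:

m = h/(λv)
m = (6.626 × 10^-34 J·s) / (1.17 × 10^-14 m × 8.54 × 10^6 m/s)
m = 6.63 × 10^-27 kg

Comparing with the listed masses, this is closest to an alpha particle.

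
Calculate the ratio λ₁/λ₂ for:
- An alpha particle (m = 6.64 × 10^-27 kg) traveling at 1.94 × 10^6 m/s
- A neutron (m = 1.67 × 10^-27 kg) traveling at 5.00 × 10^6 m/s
λ₁/λ₂ = 0.648

Using λ = h/(mv):

λ₁ = h/(m₁v₁) = 5.14 × 10^-14 m
λ₂ = h/(m₂v₂) = 7.94 × 10^-14 m

Ratio λ₁/λ₂ = (m₂v₂)/(m₁v₁)
         = (1.67 × 10^-27 kg × 5.00 × 10^6 m/s) / (6.64 × 10^-27 kg × 1.94 × 10^6 m/s)
         = 0.648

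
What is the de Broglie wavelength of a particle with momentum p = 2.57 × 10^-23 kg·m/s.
2.58 × 10^-11 m

Using the de Broglie relation λ = h/p:

λ = h/p
λ = (6.626 × 10^-34 J·s) / (2.57 × 10^-23 kg·m/s)
λ = 2.58 × 10^-11 m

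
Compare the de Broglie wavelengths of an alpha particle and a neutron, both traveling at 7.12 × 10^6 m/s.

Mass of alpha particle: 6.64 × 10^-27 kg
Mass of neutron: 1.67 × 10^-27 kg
The neutron has the longer wavelength.

Using λ = h/(mv), since both particles have the same velocity, the wavelength depends only on mass.

For alpha particle: λ₁ = h/(m₁v) = 1.40 × 10^-14 m
For neutron: λ₂ = h/(m₂v) = 5.57 × 10^-14 m

Since λ ∝ 1/m at constant velocity, the lighter particle has the longer wavelength.

The neutron has the longer de Broglie wavelength.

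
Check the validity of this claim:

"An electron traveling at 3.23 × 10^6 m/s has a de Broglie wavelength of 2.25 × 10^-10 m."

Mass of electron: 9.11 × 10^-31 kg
True

The claim is correct.

Using λ = h/(mv):
λ = (6.626 × 10^-34 J·s) / (9.11 × 10^-31 kg × 3.23 × 10^6 m/s)
λ = 2.25 × 10^-10 m

This matches the claimed value.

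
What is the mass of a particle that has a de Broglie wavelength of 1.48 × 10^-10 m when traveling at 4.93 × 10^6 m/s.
9.08 × 10^-31 kg

From the de Broglie relation λ = h/(mv), we solve for m:

m = h/(λv)
m = (6.626 × 10^-34 J·s) / (1.48 × 10^-10 m × 4.93 × 10^6 m/s)
m = 9.08 × 10^-31 kg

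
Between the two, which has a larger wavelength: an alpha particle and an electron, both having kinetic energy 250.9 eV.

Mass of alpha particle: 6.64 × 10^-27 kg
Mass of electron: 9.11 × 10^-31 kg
The electron has the longer wavelength.

Using λ = h/√(2mKE):

For alpha particle: λ₁ = h/√(2m₁KE) = 9.07 × 10^-13 m
For electron: λ₂ = h/√(2m₂KE) = 7.74 × 10^-11 m

Since λ ∝ 1/√m at constant kinetic energy, the lighter particle has the longer wavelength.

The electron has the longer de Broglie wavelength.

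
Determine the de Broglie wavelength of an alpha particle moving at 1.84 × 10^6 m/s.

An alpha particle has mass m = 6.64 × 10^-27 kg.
5.42 × 10^-14 m

Using the de Broglie relation λ = h/(mv):

λ = h/(mv)
λ = (6.626 × 10^-34 J·s) / (6.64 × 10^-27 kg × 1.84 × 10^6 m/s)
λ = 5.42 × 10^-14 m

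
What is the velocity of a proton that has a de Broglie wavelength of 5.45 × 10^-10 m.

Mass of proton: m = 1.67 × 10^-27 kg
7.28 × 10^2 m/s

From the de Broglie relation λ = h/(mv), we solve for v:

v = h/(mλ)
v = (6.626 × 10^-34 J·s) / (1.67 × 10^-27 kg × 5.45 × 10^-10 m)
v = 7.28 × 10^2 m/s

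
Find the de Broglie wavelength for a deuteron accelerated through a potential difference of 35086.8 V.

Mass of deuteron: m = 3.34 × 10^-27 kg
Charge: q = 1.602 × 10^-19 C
1.08 × 10^-13 m

When a particle is accelerated through voltage V, it gains kinetic energy KE = qV.

The de Broglie wavelength is then λ = h/√(2mqV):

λ = h/√(2mqV)
λ = (6.626 × 10^-34 J·s) / √(2 × 3.34 × 10^-27 kg × 1.602 × 10^-19 C × 35086.8 V)
λ = 1.08 × 10^-13 m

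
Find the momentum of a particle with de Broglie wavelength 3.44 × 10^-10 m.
1.93 × 10^-24 kg·m/s

From the de Broglie relation λ = h/p, we solve for p:

p = h/λ
p = (6.626 × 10^-34 J·s) / (3.44 × 10^-10 m)
p = 1.93 × 10^-24 kg·m/s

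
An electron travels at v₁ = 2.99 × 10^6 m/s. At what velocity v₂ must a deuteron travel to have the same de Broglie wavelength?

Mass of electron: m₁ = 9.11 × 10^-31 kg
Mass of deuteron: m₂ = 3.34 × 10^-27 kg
v₂ = 8.16 × 10^2 m/s

For equal de Broglie wavelengths: λ₁ = λ₂

h/(m₁v₁) = h/(m₂v₂)
m₁v₁ = m₂v₂
v₂ = v₁ · (m₁/m₂)

v₂ = 2.99 × 10^6 m/s × (9.11 × 10^-31 kg / 3.34 × 10^-27 kg)
v₂ = 8.16 × 10^2 m/s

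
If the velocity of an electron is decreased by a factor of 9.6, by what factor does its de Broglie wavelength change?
The wavelength increases by a factor of 9.6.

From λ = h/(mv), the wavelength is inversely proportional to velocity:

λ ∝ 1/v

If v → v/9.6, then λ → 9.6λ

When velocity is decreased by a factor of 9.6, the wavelength increases by a factor of 9.6.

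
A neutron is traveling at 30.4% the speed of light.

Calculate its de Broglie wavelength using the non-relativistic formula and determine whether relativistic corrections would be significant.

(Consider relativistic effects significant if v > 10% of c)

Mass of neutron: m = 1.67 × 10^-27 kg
Yes, relativistic corrections are needed.

Using the non-relativistic de Broglie formula λ = h/(mv):

v = 30.4% × c = 9.114 × 10^7 m/s

λ = h/(mv)
λ = (6.626 × 10^-34 J·s) / (1.67 × 10^-27 kg × 9.114 × 10^7 m/s)
λ = 4.35 × 10^-15 m

Since v = 30.4% of c > 10% of c, relativistic corrections ARE significant and the actual wavelength would differ from this non-relativistic estimate.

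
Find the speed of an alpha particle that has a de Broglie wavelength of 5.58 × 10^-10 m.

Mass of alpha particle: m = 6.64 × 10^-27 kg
1.79 × 10^2 m/s

From the de Broglie relation λ = h/(mv), we solve for v:

v = h/(mλ)
v = (6.626 × 10^-34 J·s) / (6.64 × 10^-27 kg × 5.58 × 10^-10 m)
v = 1.79 × 10^2 m/s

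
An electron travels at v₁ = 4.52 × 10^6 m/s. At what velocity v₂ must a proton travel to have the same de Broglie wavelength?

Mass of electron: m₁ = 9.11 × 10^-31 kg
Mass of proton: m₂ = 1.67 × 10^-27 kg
v₂ = 2.47 × 10^3 m/s

For equal de Broglie wavelengths: λ₁ = λ₂

h/(m₁v₁) = h/(m₂v₂)
m₁v₁ = m₂v₂
v₂ = v₁ · (m₁/m₂)

v₂ = 4.52 × 10^6 m/s × (9.11 × 10^-31 kg / 1.67 × 10^-27 kg)
v₂ = 2.47 × 10^3 m/s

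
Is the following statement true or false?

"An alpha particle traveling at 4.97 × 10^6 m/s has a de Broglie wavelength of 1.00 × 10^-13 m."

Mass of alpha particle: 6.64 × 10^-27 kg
False

The claim is incorrect.

Using λ = h/(mv):
λ = (6.626 × 10^-34 J·s) / (6.64 × 10^-27 kg × 4.97 × 10^6 m/s)
λ = 2.01 × 10^-14 m

The actual wavelength differs from the claimed 1.00 × 10^-13 m.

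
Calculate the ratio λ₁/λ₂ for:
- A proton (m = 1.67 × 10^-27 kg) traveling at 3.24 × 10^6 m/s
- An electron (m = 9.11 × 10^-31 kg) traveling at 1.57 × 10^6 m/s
λ₁/λ₂ = 2.64 × 10^-4

Using λ = h/(mv):

λ₁ = h/(m₁v₁) = 1.22 × 10^-13 m
λ₂ = h/(m₂v₂) = 4.63 × 10^-10 m

Ratio λ₁/λ₂ = (m₂v₂)/(m₁v₁)
         = (9.11 × 10^-31 kg × 1.57 × 10^6 m/s) / (1.67 × 10^-27 kg × 3.24 × 10^6 m/s)
         = 2.64 × 10^-4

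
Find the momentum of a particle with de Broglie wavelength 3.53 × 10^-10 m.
1.88 × 10^-24 kg·m/s

From the de Broglie relation λ = h/p, we solve for p:

p = h/λ
p = (6.626 × 10^-34 J·s) / (3.53 × 10^-10 m)
p = 1.88 × 10^-24 kg·m/s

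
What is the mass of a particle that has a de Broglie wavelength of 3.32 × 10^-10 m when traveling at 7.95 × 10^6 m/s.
2.51 × 10^-31 kg

From the de Broglie relation λ = h/(mv), we solve for m:

m = h/(λv)
m = (6.626 × 10^-34 J·s) / (3.32 × 10^-10 m × 7.95 × 10^6 m/s)
m = 2.51 × 10^-31 kg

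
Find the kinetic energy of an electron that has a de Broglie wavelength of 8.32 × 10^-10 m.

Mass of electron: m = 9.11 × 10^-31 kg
3.48 × 10^-19 J (or 2.17 eV)

From λ = h/√(2mKE), we solve for KE:

λ² = h²/(2mKE)
KE = h²/(2mλ²)
KE = (6.626 × 10^-34 J·s)² / (2 × 9.11 × 10^-31 kg × (8.32 × 10^-10 m)²)
KE = 3.48 × 10^-19 J
KE = 2.17 eV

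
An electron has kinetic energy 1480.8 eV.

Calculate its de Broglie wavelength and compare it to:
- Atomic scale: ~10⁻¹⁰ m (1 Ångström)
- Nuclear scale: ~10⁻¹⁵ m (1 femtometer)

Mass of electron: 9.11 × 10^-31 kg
λ = 3.19 × 10^-11 m, which is between nuclear and atomic scales.

Using λ = h/√(2mKE):

KE = 1480.8 eV = 2.373 × 10^-16 J

λ = h/√(2mKE)
λ = (6.626 × 10^-34 J·s) / √(2 × 9.11 × 10^-31 kg × 2.373 × 10^-16 J)
λ = 3.19 × 10^-11 m

Comparison:
- Atomic scale (10⁻¹⁰ m): λ is 0.32× this size
- Nuclear scale (10⁻¹⁵ m): λ is 3.2e+04× this size

The wavelength is between nuclear and atomic scales.

This wavelength is appropriate for probing atomic structure but too large for nuclear physics experiments.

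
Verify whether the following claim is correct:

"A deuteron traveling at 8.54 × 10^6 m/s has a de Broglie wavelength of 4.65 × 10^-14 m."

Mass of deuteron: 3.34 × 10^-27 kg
False

The claim is incorrect.

Using λ = h/(mv):
λ = (6.626 × 10^-34 J·s) / (3.34 × 10^-27 kg × 8.54 × 10^6 m/s)
λ = 2.32 × 10^-14 m

The actual wavelength differs from the claimed 4.65 × 10^-14 m.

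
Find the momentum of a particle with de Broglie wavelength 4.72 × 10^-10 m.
1.40 × 10^-24 kg·m/s

From the de Broglie relation λ = h/p, we solve for p:

p = h/λ
p = (6.626 × 10^-34 J·s) / (4.72 × 10^-10 m)
p = 1.40 × 10^-24 kg·m/s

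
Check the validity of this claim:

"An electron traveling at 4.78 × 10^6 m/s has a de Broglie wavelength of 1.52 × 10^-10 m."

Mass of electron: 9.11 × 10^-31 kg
True

The claim is correct.

Using λ = h/(mv):
λ = (6.626 × 10^-34 J·s) / (9.11 × 10^-31 kg × 4.78 × 10^6 m/s)
λ = 1.52 × 10^-10 m

This matches the claimed value.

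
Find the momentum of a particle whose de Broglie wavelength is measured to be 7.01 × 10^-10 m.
9.45 × 10^-25 kg·m/s

From the de Broglie relation λ = h/p, we solve for p:

p = h/λ
p = (6.626 × 10^-34 J·s) / (7.01 × 10^-10 m)
p = 9.45 × 10^-25 kg·m/s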